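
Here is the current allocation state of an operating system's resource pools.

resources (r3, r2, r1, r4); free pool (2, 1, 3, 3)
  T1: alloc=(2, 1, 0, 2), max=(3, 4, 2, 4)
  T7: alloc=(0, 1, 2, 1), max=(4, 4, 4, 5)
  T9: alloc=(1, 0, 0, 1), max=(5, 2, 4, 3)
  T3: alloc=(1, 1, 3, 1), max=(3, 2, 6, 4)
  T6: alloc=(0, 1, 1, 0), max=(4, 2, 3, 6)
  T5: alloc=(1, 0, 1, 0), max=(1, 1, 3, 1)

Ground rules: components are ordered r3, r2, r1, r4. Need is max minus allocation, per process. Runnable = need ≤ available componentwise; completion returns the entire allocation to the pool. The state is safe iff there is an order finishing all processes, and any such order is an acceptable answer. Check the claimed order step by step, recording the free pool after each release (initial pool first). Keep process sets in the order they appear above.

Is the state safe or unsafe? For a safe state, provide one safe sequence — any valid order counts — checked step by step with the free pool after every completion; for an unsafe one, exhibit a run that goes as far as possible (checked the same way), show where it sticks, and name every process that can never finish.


UNSAFE — no complete ordering exists.
Key observation: after T3, T5, T9 the pool peaks at (5, 2, 7, 5), and each blocked process is short somewhere: T1 on r2; T7 on r2; T6 on r4.
A maximal execution: T3, T5, T9 — then nothing else fits. Verifying each step:
  pool = (2, 1, 3, 3)
  T3 needs (2, 1, 3, 3) <= (2, 1, 3, 3) -> finishes; pool += (1, 1, 3, 1) = (3, 2, 6, 4)
  T5 needs (0, 1, 2, 1) <= (3, 2, 6, 4) -> finishes; pool += (1, 0, 1, 0) = (4, 2, 7, 4)
  T9 needs (4, 2, 4, 2) <= (4, 2, 7, 4) -> finishes; pool += (1, 0, 0, 1) = (5, 2, 7, 5)
  blocked: T1 wants (1, 3, 2, 2), pool (5, 2, 7, 5) — not enough r2
  blocked: T7 wants (4, 3, 2, 4), pool (5, 2, 7, 5) — not enough r2
  blocked: T6 wants (4, 1, 2, 6), pool (5, 2, 7, 5) — not enough r4
Never able to finish: T1, T7 and T6.


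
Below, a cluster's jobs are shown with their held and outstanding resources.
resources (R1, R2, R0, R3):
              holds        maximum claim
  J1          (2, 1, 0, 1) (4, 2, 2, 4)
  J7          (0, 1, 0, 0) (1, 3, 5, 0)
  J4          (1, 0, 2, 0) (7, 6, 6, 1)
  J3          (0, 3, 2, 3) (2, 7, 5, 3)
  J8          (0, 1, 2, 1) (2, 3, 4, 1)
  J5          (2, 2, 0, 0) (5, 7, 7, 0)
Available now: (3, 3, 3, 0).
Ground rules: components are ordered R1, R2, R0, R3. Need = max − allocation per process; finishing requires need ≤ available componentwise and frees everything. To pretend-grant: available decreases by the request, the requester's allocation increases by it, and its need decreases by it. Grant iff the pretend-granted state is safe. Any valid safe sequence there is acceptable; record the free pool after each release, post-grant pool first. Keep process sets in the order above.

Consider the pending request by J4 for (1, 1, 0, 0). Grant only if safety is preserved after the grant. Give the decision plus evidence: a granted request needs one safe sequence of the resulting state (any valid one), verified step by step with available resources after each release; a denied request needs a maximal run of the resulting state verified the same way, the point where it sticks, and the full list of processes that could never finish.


GRANT. The post-grant state is safe; one safe sequence: J8, J7, J3, J1, J5, J4.
Key observation: even at the reduced pool (2, 2, 3, 0), J8 fits immediately, so safety survives the grant.
Check on the post-grant state, step by step:
  pool = (2, 2, 3, 0)
  J8 needs (2, 2, 2, 0) <= (2, 2, 3, 0) -> finishes; pool += (0, 1, 2, 1) = (2, 3, 5, 1)
  J7 needs (1, 2, 5, 0) <= (2, 3, 5, 1) -> finishes; pool += (0, 1, 0, 0) = (2, 4, 5, 1)
  J3 needs (2, 4, 3, 0) <= (2, 4, 5, 1) -> finishes; pool += (0, 3, 2, 3) = (2, 7, 7, 4)
  J1 needs (2, 1, 2, 3) <= (2, 7, 7, 4) -> finishes; pool += (2, 1, 0, 1) = (4, 8, 7, 5)
  J5 needs (3, 5, 7, 0) <= (4, 8, 7, 5) -> finishes; pool += (2, 2, 0, 0) = (6, 10, 7, 5)
  J4 needs (5, 5, 4, 1) <= (6, 10, 7, 5) -> finishes; pool += (2, 1, 2, 0) = (8, 11, 9, 5)


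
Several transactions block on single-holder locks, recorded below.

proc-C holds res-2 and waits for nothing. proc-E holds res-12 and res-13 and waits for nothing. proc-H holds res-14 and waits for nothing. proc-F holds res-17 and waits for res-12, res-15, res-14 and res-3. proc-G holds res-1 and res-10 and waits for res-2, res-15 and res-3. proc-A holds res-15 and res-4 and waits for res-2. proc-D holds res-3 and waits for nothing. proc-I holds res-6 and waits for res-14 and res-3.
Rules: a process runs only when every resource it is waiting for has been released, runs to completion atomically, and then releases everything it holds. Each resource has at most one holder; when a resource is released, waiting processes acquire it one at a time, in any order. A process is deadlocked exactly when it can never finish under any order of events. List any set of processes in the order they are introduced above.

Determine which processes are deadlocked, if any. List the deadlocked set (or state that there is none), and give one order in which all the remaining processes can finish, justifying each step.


No process is deadlocked.
Key observation: every chain of waits terminates; starting from the processes that wait on nothing, all the rest unlock in turn.
One completion order for the rest: proc-H, proc-D, proc-I, proc-C, proc-A, proc-E, proc-G, proc-F.
Verifying each step:
  run proc-H (it waits on nothing); releases res-14
  run proc-D (it waits on nothing); releases res-3
  proc-I: everything it awaited (res-14 and res-3) is free; runs, freeing res-6
  run proc-C (it waits on nothing); releases res-2
  proc-A: everything it awaited (res-2) is free; runs, freeing res-15 and res-4
  run proc-E (it waits on nothing); releases res-12 and res-13
  proc-G: everything it awaited (res-2, res-15 and res-3) is free; runs, freeing res-1 and res-10
  proc-F: everything it awaited (res-12, res-15, res-14 and res-3) is free; runs, freeing res-17


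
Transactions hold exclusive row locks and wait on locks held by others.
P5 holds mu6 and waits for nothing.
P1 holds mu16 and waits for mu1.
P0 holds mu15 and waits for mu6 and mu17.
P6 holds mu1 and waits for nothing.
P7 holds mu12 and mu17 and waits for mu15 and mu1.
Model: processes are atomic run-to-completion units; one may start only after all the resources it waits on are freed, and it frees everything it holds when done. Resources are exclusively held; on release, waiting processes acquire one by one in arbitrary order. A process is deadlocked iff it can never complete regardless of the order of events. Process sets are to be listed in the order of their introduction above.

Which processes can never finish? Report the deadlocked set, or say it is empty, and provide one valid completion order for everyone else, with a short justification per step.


Deadlocked set: P0 and P7.
Key observation: the waits loop around P0 -> P7 -> P0 with no way out; no other process is dragged down with it.
A valid finishing order for the others: P5, P6, P1.
Verifying each step:
  P5: no waits; runs immediately, freeing mu6
  P6: no waits; runs immediately, freeing mu1
  P1: everything it awaited (mu1) is free; runs, freeing mu16


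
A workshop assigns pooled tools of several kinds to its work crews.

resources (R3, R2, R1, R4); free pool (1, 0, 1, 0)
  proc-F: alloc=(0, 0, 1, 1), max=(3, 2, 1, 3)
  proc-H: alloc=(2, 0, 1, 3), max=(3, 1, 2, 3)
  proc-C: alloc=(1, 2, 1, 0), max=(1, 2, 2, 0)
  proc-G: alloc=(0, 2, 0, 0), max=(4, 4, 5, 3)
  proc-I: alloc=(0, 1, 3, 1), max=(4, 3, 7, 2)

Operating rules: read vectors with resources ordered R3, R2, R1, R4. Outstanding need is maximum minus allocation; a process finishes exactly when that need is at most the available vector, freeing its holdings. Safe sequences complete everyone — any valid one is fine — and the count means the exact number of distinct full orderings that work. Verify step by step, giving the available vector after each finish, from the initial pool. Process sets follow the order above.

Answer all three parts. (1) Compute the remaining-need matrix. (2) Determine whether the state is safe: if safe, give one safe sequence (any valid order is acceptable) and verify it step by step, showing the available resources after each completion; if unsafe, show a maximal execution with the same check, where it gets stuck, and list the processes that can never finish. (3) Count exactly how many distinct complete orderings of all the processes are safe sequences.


(1) Remaining need (order R3, R2, R1, R4):
  proc-F: (3, 2, 0, 2)
  proc-H: (1, 1, 1, 0)
  proc-C: (0, 0, 1, 0)
  proc-G: (4, 2, 5, 3)
  proc-I: (4, 2, 4, 1)
(2) SAFE — a valid safe sequence is proc-C, proc-H, proc-F, proc-I, proc-G.
Key observation: the order's first zero-slack moment is proc-C ((0, 0, 1, 0) needed, (1, 0, 1, 0) free — a requested resource with nothing to spare).
Walking it through:
  pool = (1, 0, 1, 0)
  run proc-C (needs (0, 0, 1, 0), free (1, 0, 1, 0)); after release of (1, 2, 1, 0) the pool is (2, 2, 2, 0)
  run proc-H (needs (1, 1, 1, 0), free (2, 2, 2, 0)); after release of (2, 0, 1, 3) the pool is (4, 2, 3, 3)
  run proc-F (needs (3, 2, 0, 2), free (4, 2, 3, 3)); after release of (0, 0, 1, 1) the pool is (4, 2, 4, 4)
  run proc-I (needs (4, 2, 4, 1), free (4, 2, 4, 4)); after release of (0, 1, 3, 1) the pool is (4, 3, 7, 5)
  run proc-G (needs (4, 2, 5, 3), free (4, 3, 7, 5)); after release of (0, 2, 0, 0) the pool is (4, 5, 7, 5)
(3) Exactly 1 of the possible complete orderings is a safe sequence.


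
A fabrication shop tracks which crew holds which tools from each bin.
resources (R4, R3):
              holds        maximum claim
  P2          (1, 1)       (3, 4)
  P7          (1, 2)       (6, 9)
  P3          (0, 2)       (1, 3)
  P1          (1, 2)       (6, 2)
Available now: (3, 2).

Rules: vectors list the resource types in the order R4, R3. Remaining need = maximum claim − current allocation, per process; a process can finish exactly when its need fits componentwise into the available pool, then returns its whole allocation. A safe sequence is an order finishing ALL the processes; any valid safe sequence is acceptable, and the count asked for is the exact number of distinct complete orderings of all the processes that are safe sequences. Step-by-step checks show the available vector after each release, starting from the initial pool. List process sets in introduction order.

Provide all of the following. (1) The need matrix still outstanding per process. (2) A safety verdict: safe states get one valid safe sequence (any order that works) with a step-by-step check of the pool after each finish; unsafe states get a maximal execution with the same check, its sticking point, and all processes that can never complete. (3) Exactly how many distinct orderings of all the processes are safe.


(1) Need matrix, components ordered R4, R3:
  P2: (2, 3)
  P7: (5, 7)
  P3: (1, 1)
  P1: (5, 0)
(2) The state is UNSAFE.
Key observation: once P3, P2 finish, the pool peaks at (4, 5) — and every remaining process still needs more R4 than that.
A maximal execution: P3, P2 — then nothing else fits. Verifying each step:
  pool = (3, 2)
  run P3 (needs (1, 1), free (3, 2)); after release of (0, 2) the pool is (3, 4)
  run P2 (needs (2, 3), free (3, 4)); after release of (1, 1) the pool is (4, 5)
  blocked: P7 wants (5, 7), pool (4, 5) — not enough R4 and R3
  blocked: P1 wants (5, 0), pool (4, 5) — not enough R4
Processes that can never finish: P7 and P1.
(3) Precisely 0 of the possible complete orderings are safe sequences.


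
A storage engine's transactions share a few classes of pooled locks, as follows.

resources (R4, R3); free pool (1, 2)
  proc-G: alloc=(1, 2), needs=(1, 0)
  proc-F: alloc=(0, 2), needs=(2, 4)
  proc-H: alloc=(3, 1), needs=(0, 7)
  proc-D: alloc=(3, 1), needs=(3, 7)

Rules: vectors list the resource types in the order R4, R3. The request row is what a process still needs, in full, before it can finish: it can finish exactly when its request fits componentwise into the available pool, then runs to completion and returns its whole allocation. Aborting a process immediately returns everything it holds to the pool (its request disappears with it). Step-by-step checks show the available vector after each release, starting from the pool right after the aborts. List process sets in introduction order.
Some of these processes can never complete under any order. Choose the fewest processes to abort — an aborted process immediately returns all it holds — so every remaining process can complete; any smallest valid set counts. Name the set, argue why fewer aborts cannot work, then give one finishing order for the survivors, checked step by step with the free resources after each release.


The answer: abort proc-D.
Key observation: proc-H had no path to completion before; after the abort of proc-D ((3, 1) returned), step 3 is where it fits.
No smaller set exists: with zero aborts the deadlock remains.
Survivors finish in the order: proc-G, proc-F, proc-H. Walking it through (pool after the aborts first):
  pool = (4, 3)
  proc-G: need (1, 0) fits (4, 3); releases (1, 2), pool now (5, 5)
  proc-F: need (2, 4) fits (5, 5); releases (0, 2), pool now (5, 7)
  proc-H: need (0, 7) fits (5, 7); releases (3, 1), pool now (8, 8)


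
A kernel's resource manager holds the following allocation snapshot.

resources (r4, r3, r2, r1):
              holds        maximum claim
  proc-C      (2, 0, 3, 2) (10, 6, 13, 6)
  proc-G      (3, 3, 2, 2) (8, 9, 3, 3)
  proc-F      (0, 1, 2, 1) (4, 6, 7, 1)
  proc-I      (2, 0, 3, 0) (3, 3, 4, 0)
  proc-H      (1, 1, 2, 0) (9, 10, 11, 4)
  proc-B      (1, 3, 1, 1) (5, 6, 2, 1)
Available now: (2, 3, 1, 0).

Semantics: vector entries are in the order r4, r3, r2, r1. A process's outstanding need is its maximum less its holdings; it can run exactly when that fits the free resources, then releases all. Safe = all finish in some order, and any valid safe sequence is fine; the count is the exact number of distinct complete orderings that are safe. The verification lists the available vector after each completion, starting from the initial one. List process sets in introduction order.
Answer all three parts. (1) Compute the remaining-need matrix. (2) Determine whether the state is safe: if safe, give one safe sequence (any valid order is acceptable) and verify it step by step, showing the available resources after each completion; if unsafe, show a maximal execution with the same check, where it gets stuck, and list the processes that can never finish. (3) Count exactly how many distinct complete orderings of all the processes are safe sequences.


(1) Outstanding need per process (order r4, r3, r2, r1):
  proc-C: (8, 6, 10, 4)
  proc-G: (5, 6, 1, 1)
  proc-F: (4, 5, 5, 0)
  proc-I: (1, 3, 1, 0)
  proc-H: (8, 9, 9, 4)
  proc-B: (4, 3, 1, 0)
(2) SAFE. One safe sequence: proc-I, proc-B, proc-F, proc-G, proc-H, proc-C.
Key observation: the order's first zero-slack moment is proc-I ((1, 3, 1, 0) needed, (2, 3, 1, 0) free — a requested resource with nothing to spare).
Step-by-step check:
  pool = (2, 3, 1, 0)
  proc-I: need (1, 3, 1, 0) fits (2, 3, 1, 0); releases (2, 0, 3, 0), pool now (4, 3, 4, 0)
  proc-B: need (4, 3, 1, 0) fits (4, 3, 4, 0); releases (1, 3, 1, 1), pool now (5, 6, 5, 1)
  proc-F: need (4, 5, 5, 0) fits (5, 6, 5, 1); releases (0, 1, 2, 1), pool now (5, 7, 7, 2)
  proc-G: need (5, 6, 1, 1) fits (5, 7, 7, 2); releases (3, 3, 2, 2), pool now (8, 10, 9, 4)
  proc-H: need (8, 9, 9, 4) fits (8, 10, 9, 4); releases (1, 1, 2, 0), pool now (9, 11, 11, 4)
  proc-C: need (8, 6, 10, 4) fits (9, 11, 11, 4); releases (2, 0, 3, 2), pool now (11, 11, 14, 6)
(3) Exactly 2 of the possible complete orderings are safe sequences.


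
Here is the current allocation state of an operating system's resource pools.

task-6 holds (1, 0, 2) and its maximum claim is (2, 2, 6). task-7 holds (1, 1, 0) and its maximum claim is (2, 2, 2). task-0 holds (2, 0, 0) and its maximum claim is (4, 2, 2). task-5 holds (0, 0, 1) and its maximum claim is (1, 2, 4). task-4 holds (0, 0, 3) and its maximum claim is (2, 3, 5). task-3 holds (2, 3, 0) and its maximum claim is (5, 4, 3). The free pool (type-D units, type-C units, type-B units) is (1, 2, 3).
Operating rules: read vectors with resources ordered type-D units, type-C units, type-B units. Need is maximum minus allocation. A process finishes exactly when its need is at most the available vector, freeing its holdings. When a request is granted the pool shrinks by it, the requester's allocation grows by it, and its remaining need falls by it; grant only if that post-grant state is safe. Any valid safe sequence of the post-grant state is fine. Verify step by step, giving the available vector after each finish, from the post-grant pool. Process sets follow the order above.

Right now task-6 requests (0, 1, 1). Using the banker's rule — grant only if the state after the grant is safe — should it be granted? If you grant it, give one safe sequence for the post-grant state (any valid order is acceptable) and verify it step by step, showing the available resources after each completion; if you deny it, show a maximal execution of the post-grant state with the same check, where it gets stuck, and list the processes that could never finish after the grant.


DENY: after the grant no complete ordering would exist.
Key observation: after task-7, task-0 the pool peaks at (4, 2, 2), and each blocked process is short somewhere: task-6 on type-B units; task-5 on type-B units; task-4 on type-C units; task-3 on type-B units.
On the post-grant state, task-7, task-0 is a maximal run — nothing extends it. Check, step by step:
  pool = (1, 1, 2)
  task-7 needs (1, 1, 2) <= (1, 1, 2) -> finishes; pool += (1, 1, 0) = (2, 2, 2)
  task-0 needs (2, 2, 2) <= (2, 2, 2) -> finishes; pool += (2, 0, 0) = (4, 2, 2)
  task-6 cannot run: need (1, 1, 3) vs free (4, 2, 2) (insufficient type-B units)
  task-5 cannot run: need (1, 2, 3) vs free (4, 2, 2) (insufficient type-B units)
  task-4 cannot run: need (2, 3, 2) vs free (4, 2, 2) (insufficient type-C units)
  task-3 cannot run: need (3, 1, 3) vs free (4, 2, 2) (insufficient type-B units)
Post-grant, the permanently blocked set is task-6, task-5, task-4 and task-3.


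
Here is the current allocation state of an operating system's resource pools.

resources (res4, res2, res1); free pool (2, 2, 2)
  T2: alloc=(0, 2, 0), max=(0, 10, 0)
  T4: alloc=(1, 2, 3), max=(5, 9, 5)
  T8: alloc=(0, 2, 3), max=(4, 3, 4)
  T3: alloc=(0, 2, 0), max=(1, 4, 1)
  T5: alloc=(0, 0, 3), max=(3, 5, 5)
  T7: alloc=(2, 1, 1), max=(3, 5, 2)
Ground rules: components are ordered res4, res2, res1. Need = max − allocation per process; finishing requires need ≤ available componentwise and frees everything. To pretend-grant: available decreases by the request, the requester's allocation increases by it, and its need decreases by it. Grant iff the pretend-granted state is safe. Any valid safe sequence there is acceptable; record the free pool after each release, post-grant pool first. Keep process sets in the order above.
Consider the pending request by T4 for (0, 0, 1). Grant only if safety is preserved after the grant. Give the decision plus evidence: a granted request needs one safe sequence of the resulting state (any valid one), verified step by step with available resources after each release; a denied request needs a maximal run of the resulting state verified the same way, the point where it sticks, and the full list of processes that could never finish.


GRANT. The post-grant state is safe; one safe sequence: T3, T7, T5, T8, T4, T2.
Key observation: post-grant, (2, 2, 1) remains, and an order beginning with T3 completes everyone.
Check on the post-grant state, step by step:
  pool = (2, 2, 1)
  T3 needs (1, 2, 1) <= (2, 2, 1) -> finishes; pool += (0, 2, 0) = (2, 4, 1)
  T7 needs (1, 4, 1) <= (2, 4, 1) -> finishes; pool += (2, 1, 1) = (4, 5, 2)
  T5 needs (3, 5, 2) <= (4, 5, 2) -> finishes; pool += (0, 0, 3) = (4, 5, 5)
  T8 needs (4, 1, 1) <= (4, 5, 5) -> finishes; pool += (0, 2, 3) = (4, 7, 8)
  T4 needs (4, 7, 1) <= (4, 7, 8) -> finishes; pool += (1, 2, 4) = (5, 9, 12)
  T2 needs (0, 8, 0) <= (5, 9, 12) -> finishes; pool += (0, 2, 0) = (5, 11, 12)


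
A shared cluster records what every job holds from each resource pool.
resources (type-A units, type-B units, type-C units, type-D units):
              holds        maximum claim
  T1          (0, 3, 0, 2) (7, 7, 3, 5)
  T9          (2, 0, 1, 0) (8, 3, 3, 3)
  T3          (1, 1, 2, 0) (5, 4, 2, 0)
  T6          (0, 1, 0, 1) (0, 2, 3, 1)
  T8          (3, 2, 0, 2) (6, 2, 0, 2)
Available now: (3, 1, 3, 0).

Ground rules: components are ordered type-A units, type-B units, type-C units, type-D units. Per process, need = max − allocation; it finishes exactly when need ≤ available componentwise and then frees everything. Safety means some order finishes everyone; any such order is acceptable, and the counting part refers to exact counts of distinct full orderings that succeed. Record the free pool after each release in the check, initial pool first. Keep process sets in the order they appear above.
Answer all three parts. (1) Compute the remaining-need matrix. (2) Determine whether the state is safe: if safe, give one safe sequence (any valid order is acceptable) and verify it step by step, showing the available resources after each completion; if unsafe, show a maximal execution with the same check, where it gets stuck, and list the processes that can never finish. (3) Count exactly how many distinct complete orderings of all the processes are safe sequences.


(1) Need matrix, components ordered type-A units, type-B units, type-C units, type-D units:
  T1: (7, 4, 3, 3)
  T9: (6, 3, 2, 3)
  T3: (4, 3, 0, 0)
  T6: (0, 1, 3, 0)
  T8: (3, 0, 0, 0)
(2) SAFE, for example via the order T6, T8, T3, T9, T1.
Key observation: reading the order forward, T6 is the first process whose need (0, 1, 3, 0) meets the free pool (3, 1, 3, 0) exactly on a resource it requests.
Check, step by step:
  pool = (3, 1, 3, 0)
  T6: need (0, 1, 3, 0) fits (3, 1, 3, 0); releases (0, 1, 0, 1), pool now (3, 2, 3, 1)
  T8: need (3, 0, 0, 0) fits (3, 2, 3, 1); releases (3, 2, 0, 2), pool now (6, 4, 3, 3)
  T3: need (4, 3, 0, 0) fits (6, 4, 3, 3); releases (1, 1, 2, 0), pool now (7, 5, 5, 3)
  T9: need (6, 3, 2, 3) fits (7, 5, 5, 3); releases (2, 0, 1, 0), pool now (9, 5, 6, 3)
  T1: need (7, 4, 3, 3) fits (9, 5, 6, 3); releases (0, 3, 0, 2), pool now (9, 8, 6, 5)
(3) Precisely 10 of the possible complete orderings are safe sequences.


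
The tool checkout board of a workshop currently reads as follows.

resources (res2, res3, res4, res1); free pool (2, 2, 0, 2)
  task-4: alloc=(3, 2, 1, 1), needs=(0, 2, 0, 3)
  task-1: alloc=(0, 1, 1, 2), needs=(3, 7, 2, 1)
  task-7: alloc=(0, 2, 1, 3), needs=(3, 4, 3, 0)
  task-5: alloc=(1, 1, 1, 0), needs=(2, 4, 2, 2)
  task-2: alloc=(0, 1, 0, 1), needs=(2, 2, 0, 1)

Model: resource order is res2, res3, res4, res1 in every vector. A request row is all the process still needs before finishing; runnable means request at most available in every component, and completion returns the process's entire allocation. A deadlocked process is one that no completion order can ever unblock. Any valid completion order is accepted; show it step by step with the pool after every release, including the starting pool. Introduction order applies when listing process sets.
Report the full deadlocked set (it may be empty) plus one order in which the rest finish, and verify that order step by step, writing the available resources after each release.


Deadlocked: task-1, task-7 and task-5.
Key observation: res4 is the bottleneck — with task-2, task-4 done the pool holds (5, 5, 1, 4), short of every remaining need.
A valid finishing order for the others: task-2, task-4. Step-by-step check:
  pool = (2, 2, 0, 2)
  task-2 needs (2, 2, 0, 1) <= (2, 2, 0, 2) -> finishes; pool += (0, 1, 0, 1) = (2, 3, 0, 3)
  task-4 needs (0, 2, 0, 3) <= (2, 3, 0, 3) -> finishes; pool += (3, 2, 1, 1) = (5, 5, 1, 4)
The stuck group stays short no matter what:
  task-1 still needs (3, 7, 2, 1) but only (5, 5, 1, 4) is free — short on res3 and res4
  task-7 still needs (3, 4, 3, 0) but only (5, 5, 1, 4) is free — short on res4
  task-5 still needs (2, 4, 2, 2) but only (5, 5, 1, 4) is free — short on res4


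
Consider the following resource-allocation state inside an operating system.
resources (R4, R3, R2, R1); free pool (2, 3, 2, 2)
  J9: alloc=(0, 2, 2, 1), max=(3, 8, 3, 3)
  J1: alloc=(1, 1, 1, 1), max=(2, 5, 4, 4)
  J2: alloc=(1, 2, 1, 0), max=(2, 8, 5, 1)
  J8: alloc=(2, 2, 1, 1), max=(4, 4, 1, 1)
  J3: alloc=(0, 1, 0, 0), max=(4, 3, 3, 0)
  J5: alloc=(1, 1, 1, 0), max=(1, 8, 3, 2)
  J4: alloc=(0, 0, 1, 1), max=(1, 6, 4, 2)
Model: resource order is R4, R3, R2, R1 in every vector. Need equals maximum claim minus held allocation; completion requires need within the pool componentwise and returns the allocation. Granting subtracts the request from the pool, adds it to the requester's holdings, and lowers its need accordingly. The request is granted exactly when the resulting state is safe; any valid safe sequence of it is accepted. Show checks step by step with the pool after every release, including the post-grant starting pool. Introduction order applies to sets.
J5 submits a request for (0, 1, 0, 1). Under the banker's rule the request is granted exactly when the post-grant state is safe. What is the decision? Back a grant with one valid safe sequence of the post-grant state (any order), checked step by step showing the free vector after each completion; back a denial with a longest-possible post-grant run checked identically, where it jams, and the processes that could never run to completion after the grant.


DENY: after the grant no complete ordering would exist.
Key observation: after J8, J3 the pool peaks at (4, 5, 3, 2), and each blocked process is short somewhere: J9 on R3; J1 on R1; J2 on R3, R2; J5 on R3; J4 on R3.
Pretend the grant happened; the run J8, J3 goes as far as possible. Check, step by step:
  pool = (2, 2, 2, 1)
  J8 needs (2, 2, 0, 0) <= (2, 2, 2, 1) -> finishes; pool += (2, 2, 1, 1) = (4, 4, 3, 2)
  J3 needs (4, 2, 3, 0) <= (4, 4, 3, 2) -> finishes; pool += (0, 1, 0, 0) = (4, 5, 3, 2)
  J9 cannot run: need (3, 6, 1, 2) vs free (4, 5, 3, 2) (insufficient R3)
  J1 cannot run: need (1, 4, 3, 3) vs free (4, 5, 3, 2) (insufficient R1)
  J2 cannot run: need (1, 6, 4, 1) vs free (4, 5, 3, 2) (insufficient R3 and R2)
  J5 cannot run: need (0, 6, 2, 1) vs free (4, 5, 3, 2) (insufficient R3)
  J4 cannot run: need (1, 6, 3, 1) vs free (4, 5, 3, 2) (insufficient R3)
Had the request been granted, J9, J1, J2, J5 and J4 could never finish.


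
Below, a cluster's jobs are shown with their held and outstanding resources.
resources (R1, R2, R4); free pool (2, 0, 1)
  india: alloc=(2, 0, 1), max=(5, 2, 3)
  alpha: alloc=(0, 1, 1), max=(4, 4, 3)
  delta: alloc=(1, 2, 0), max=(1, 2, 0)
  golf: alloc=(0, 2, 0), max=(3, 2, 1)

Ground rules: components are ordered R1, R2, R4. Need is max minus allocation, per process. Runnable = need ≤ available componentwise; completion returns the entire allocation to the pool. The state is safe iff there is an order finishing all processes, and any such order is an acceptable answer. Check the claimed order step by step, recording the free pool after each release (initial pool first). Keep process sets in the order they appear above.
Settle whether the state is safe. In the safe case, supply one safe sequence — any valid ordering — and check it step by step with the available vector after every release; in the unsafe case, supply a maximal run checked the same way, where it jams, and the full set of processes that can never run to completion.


UNSAFE.
Key observation: after delta, golf complete, (3, 4, 1) is the best the pool ever gets, yet each leftover process wants more R4.
Going as far as possible: delta, golf; after that, nothing fits. Step-by-step check:
  pool = (2, 0, 1)
  delta: need (0, 0, 0) fits (2, 0, 1); releases (1, 2, 0), pool now (3, 2, 1)
  golf: need (3, 0, 1) fits (3, 2, 1); releases (0, 2, 0), pool now (3, 4, 1)
  india still needs (3, 2, 2) but only (3, 4, 1) is free — short on R4
  alpha still needs (4, 3, 2) but only (3, 4, 1) is free — short on R1 and R4
Permanently blocked: india and alpha.


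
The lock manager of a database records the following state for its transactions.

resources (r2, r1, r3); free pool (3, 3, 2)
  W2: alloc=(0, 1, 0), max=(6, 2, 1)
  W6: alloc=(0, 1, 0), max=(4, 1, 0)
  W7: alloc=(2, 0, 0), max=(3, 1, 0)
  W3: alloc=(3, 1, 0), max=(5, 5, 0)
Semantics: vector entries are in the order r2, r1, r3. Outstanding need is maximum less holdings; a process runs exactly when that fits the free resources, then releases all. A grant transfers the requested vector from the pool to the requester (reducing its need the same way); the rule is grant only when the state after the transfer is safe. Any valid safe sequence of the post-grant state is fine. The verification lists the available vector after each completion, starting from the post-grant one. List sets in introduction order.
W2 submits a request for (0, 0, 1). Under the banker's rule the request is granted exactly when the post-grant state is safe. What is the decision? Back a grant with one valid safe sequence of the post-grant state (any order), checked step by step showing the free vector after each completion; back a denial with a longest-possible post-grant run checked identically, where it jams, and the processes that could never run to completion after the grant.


GRANT. The post-grant state is safe; one safe sequence: W7, W6, W3, W2.
Key observation: granting shrinks the pool to (3, 3, 1), yet W7 still fits and the chain goes through.
Check on the post-grant state, step by step:
  pool = (3, 3, 1)
  run W7 (needs (1, 1, 0), free (3, 3, 1)); after release of (2, 0, 0) the pool is (5, 3, 1)
  run W6 (needs (4, 0, 0), free (5, 3, 1)); after release of (0, 1, 0) the pool is (5, 4, 1)
  run W3 (needs (2, 4, 0), free (5, 4, 1)); after release of (3, 1, 0) the pool is (8, 5, 1)
  run W2 (needs (6, 1, 0), free (8, 5, 1)); after release of (0, 1, 1) the pool is (8, 6, 2)


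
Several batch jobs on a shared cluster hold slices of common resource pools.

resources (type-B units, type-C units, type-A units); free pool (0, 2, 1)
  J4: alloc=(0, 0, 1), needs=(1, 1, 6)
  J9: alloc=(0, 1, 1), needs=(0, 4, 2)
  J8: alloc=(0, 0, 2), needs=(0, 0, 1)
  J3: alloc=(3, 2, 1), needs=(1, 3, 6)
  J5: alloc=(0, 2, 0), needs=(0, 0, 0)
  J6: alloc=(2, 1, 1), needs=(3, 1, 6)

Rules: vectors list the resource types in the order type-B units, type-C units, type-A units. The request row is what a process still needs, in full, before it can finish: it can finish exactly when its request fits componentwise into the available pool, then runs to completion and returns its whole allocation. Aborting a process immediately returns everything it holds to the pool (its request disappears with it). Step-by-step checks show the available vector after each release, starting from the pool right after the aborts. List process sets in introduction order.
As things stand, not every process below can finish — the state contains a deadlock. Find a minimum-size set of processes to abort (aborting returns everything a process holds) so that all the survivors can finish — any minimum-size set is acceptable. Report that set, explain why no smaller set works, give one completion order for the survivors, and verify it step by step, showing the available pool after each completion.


Minimum abort set: J4 and J3.
Key observation: J6 had no path to completion before; after the abort of J4 and J3 ((3, 2, 2) returned), step 4 is where it fits.
No one abort is enough; case by case: J4 alone leaves J3 blocked (short on type-B units and type-A units); J9 alone leaves J4 blocked (short on type-B units and type-A units); J8 alone leaves J4 blocked (short on type-B units and type-A units); J3 alone leaves J4 blocked (short on type-A units); J5 alone leaves J4 blocked (short on type-B units and type-A units); J6 alone leaves J4 blocked (short on type-A units).
The survivors complete as J5, J8, J9, J6. Verifying each step (starting from the post-abort pool):
  pool = (3, 4, 3)
  J5 needs (0, 0, 0) <= (3, 4, 3) -> finishes; pool += (0, 2, 0) = (3, 6, 3)
  J8 needs (0, 0, 1) <= (3, 6, 3) -> finishes; pool += (0, 0, 2) = (3, 6, 5)
  J9 needs (0, 4, 2) <= (3, 6, 5) -> finishes; pool += (0, 1, 1) = (3, 7, 6)
  J6 needs (3, 1, 6) <= (3, 7, 6) -> finishes; pool += (2, 1, 1) = (5, 8, 7)


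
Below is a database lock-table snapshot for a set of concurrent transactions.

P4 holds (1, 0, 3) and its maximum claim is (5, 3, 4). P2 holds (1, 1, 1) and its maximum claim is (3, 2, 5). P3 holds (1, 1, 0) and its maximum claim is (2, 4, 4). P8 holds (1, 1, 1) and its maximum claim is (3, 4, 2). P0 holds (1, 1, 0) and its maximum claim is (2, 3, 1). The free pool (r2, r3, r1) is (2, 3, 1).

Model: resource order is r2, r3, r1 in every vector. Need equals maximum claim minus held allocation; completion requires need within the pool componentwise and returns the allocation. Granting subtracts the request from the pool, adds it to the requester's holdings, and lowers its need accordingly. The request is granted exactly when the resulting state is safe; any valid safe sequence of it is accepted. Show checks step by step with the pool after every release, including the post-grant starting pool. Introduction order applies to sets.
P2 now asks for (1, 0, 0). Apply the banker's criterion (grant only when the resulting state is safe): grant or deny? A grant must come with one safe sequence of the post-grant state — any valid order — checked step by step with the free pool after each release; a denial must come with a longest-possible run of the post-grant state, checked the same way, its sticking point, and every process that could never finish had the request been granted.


DENY — the pretend-granted state is unsafe.
Key observation: after P0, P8 the pool peaks at (3, 5, 2), and each blocked process is short somewhere: P4 on r2; P2 on r1; P3 on r1.
After a pretend grant, a maximal execution: P0, P8 — then nothing else fits. Check, step by step:
  pool = (1, 3, 1)
  run P0 (needs (1, 2, 1), free (1, 3, 1)); after release of (1, 1, 0) the pool is (2, 4, 1)
  run P8 (needs (2, 3, 1), free (2, 4, 1)); after release of (1, 1, 1) the pool is (3, 5, 2)
  P4 still needs (4, 3, 1) but only (3, 5, 2) is free — short on r2
  P2 still needs (1, 1, 4) but only (3, 5, 2) is free — short on r1
  P3 still needs (1, 3, 4) but only (3, 5, 2) is free — short on r1
Had the request been granted, P4, P2 and P3 could never finish.


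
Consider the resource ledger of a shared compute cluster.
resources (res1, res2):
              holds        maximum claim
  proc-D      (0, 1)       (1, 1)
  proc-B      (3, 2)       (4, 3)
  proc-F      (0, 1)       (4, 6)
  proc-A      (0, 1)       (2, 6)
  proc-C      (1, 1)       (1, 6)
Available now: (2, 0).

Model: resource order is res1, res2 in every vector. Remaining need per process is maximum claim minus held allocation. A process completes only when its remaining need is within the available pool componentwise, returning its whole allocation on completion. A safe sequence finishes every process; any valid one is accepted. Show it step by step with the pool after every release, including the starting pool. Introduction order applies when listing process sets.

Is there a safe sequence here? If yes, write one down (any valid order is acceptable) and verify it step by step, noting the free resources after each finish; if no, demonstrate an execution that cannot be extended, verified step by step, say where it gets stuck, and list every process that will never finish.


The state is UNSAFE.
Key observation: after proc-D, proc-B complete, (5, 3) is the best the pool ever gets, yet each leftover process wants more res2.
The run proc-D, proc-B cannot be extended any further. Step-by-step check:
  pool = (2, 0)
  proc-D: need (1, 0) fits (2, 0); releases (0, 1), pool now (2, 1)
  proc-B: need (1, 1) fits (2, 1); releases (3, 2), pool now (5, 3)
  proc-F cannot run: need (4, 5) vs free (5, 3) (insufficient res2)
  proc-A cannot run: need (2, 5) vs free (5, 3) (insufficient res2)
  proc-C cannot run: need (0, 5) vs free (5, 3) (insufficient res2)
Processes that can never finish: proc-F, proc-A and proc-C.


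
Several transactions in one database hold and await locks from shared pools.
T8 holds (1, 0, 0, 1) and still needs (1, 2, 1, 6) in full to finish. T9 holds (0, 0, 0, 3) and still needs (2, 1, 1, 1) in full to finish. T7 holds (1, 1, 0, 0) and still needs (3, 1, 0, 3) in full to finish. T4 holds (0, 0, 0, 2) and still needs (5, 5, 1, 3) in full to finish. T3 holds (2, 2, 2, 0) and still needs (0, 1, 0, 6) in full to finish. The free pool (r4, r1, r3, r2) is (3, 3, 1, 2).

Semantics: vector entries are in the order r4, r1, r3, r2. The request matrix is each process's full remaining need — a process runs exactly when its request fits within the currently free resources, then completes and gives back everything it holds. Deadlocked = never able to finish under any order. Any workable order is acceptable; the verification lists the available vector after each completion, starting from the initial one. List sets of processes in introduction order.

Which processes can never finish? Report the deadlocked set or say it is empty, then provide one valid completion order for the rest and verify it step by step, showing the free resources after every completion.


The deadlocked set is T8, T4 and T3.
Key observation: after T9, T7 the pool peaks at (4, 4, 1, 5), and each blocked process is short somewhere: T8 on r2; T4 on r4, r1; T3 on r2.
A valid finishing order for the others: T9, T7. Check, step by step:
  pool = (3, 3, 1, 2)
  T9 needs (2, 1, 1, 1) <= (3, 3, 1, 2) -> finishes; pool += (0, 0, 0, 3) = (3, 3, 1, 5)
  T7 needs (3, 1, 0, 3) <= (3, 3, 1, 5) -> finishes; pool += (1, 1, 0, 0) = (4, 4, 1, 5)
The stuck group stays short no matter what:
  blocked: T8 wants (1, 2, 1, 6), pool (4, 4, 1, 5) — not enough r2
  blocked: T4 wants (5, 5, 1, 3), pool (4, 4, 1, 5) — not enough r4 and r1
  blocked: T3 wants (0, 1, 0, 6), pool (4, 4, 1, 5) — not enough r2


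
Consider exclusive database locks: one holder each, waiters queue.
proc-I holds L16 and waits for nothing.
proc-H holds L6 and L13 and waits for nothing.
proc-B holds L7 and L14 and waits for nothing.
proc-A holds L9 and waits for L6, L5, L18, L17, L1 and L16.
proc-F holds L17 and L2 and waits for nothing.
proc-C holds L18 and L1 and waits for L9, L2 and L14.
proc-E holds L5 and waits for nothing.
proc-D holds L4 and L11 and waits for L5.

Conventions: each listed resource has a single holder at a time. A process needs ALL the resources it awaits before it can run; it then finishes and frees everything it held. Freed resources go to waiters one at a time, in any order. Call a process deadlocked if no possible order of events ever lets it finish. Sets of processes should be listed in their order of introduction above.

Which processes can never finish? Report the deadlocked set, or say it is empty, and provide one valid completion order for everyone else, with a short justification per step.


Deadlocked set: proc-A and proc-C.
Key observation: the loop proc-A -> proc-C -> proc-A blocks itself forever; no other process is dragged down with it.
A valid finishing order for the others: proc-H, proc-B, proc-F, proc-E, proc-I, proc-D.
Check, step by step:
  proc-H waits on nothing -> runs at once and releases L6 and L13
  proc-B waits on nothing -> runs at once and releases L7 and L14
  proc-F waits on nothing -> runs at once and releases L17 and L2
  proc-E waits on nothing -> runs at once and releases L5
  proc-I waits on nothing -> runs at once and releases L16
  proc-D waits on L5 — all released -> runs and releases L4 and L11


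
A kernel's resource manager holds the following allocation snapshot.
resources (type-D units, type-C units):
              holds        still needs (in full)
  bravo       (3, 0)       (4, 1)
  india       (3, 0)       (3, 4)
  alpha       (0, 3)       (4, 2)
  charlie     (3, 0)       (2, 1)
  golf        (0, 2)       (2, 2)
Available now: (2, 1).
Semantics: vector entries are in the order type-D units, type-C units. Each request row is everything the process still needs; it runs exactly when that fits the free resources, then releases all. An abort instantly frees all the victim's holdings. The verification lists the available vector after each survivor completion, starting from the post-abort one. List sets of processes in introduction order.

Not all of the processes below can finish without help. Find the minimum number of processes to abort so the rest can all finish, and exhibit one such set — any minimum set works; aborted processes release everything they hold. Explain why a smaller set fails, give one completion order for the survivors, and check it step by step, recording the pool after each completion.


Minimum abort set: golf.
Key observation: alpha could never have finished before the abort; with (0, 2) returned by golf, it fits at step 2.
No smaller set exists: with zero aborts the deadlock remains.
Survivors finish in the order: charlie, alpha, bravo, india. Check, step by step (pool after the aborts first):
  pool = (2, 3)
  run charlie (needs (2, 1), free (2, 3)); after release of (3, 0) the pool is (5, 3)
  run alpha (needs (4, 2), free (5, 3)); after release of (0, 3) the pool is (5, 6)
  run bravo (needs (4, 1), free (5, 6)); after release of (3, 0) the pool is (8, 6)
  run india (needs (3, 4), free (8, 6)); after release of (3, 0) the pool is (11, 6)
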